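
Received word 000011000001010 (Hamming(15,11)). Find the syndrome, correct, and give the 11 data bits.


Syndrome = 1: error at position 1

Data: 01100001010 (corrected bit 1)


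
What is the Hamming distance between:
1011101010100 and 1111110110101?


XOR: 0100011100001
Count of 1s: 5

5


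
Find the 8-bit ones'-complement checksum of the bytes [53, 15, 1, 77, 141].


Sum = 287 mod 256 = 31
Complement = 224

224


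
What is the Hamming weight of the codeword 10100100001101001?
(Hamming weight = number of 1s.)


Counting 1s in 10100100001101001

7


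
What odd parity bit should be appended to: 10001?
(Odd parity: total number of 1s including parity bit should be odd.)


Number of 1s in data: 2
Parity bit: 1

1


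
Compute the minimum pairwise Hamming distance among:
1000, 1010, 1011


Comparing all pairs, minimum distance: 1
Can detect 0 errors, correct 0 errors

1


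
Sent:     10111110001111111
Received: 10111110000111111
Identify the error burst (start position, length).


XOR: 00000000001000000

Burst at position 10, length 1


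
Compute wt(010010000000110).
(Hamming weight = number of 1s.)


Counting 1s in 010010000000110

4


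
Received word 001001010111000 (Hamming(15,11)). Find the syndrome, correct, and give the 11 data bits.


Syndrome = 0: no error detected

Data: 10100111000 (no errors)


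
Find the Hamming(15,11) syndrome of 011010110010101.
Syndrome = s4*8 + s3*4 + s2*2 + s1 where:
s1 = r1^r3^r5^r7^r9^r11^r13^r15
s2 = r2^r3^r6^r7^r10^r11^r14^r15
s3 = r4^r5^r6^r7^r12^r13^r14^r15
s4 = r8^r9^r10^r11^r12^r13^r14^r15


s1=0, s2=1, s3=0, s4=0

Syndrome = 2 (error at position 2)


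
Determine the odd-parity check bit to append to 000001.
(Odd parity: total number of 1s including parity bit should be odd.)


Number of 1s in data: 1
Parity bit: 0

0


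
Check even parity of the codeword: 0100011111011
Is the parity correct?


Number of 1s: 8

Yes, parity is correct (8 ones)


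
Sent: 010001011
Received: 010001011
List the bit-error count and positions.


XOR: 000000000

0 errors (received matches sent)


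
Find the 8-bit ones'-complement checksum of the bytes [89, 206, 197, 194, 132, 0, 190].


Sum = 1008 mod 256 = 240
Complement = 15

15


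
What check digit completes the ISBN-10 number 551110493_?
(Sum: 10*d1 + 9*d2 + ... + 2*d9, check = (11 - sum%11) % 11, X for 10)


Weighted sum: 165
165 mod 11 = 0

Check digit: 0


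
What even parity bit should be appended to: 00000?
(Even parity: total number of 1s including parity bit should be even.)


Number of 1s in data: 0
Parity bit: 0

0


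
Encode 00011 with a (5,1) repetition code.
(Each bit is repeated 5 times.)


Each bit -> 5 copies

0000000000000001111111111


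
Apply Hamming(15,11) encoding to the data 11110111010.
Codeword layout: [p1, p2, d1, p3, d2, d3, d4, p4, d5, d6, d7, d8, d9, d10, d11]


Parity bits: p1=0, p2=0, p3=1, p4=0

001111100111010


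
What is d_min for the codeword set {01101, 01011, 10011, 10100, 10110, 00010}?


Comparing all pairs, minimum distance: 1
Can detect 0 errors, correct 0 errors

1


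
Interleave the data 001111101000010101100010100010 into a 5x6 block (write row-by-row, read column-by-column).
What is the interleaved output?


Matrix:
  001111
  101000
  010101
  100010
  100010
Read columns: 010110010011000101001001110100

010110010011000101001001110100


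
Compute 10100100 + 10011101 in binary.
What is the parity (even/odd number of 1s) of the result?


10100100 = 164
10011101 = 157
Sum = 321 = 101000001
1s count = 3

odd parity (3 ones in 101000001)


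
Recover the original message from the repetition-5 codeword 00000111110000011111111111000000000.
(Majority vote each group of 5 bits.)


Groups: 00000, 11111, 00000, 11111, 11111, 10000, 00000
Majority votes: 0101100

0101100


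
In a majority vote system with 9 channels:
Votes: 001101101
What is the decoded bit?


Ones: 5 out of 9
Threshold: 5

1 (5/9 voted 1)


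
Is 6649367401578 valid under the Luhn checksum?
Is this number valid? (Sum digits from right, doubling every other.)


Luhn sum = 63
63 mod 10 = 3

Invalid (Luhn sum mod 10 = 3)


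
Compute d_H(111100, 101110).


XOR: 010010
Count of 1s: 2

2


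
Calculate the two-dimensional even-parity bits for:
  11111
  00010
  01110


Row parities: 111
Column parities: 10011

Row P: 111, Col P: 10011, Corner: 1


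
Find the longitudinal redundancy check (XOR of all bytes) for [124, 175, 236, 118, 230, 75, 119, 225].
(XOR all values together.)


XOR chain: 124 ^ 175 ^ 236 ^ 118 ^ 230 ^ 75 ^ 119 ^ 225 = 114

114


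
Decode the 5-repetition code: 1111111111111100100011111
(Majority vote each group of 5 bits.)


Groups: 11111, 11111, 11110, 01000, 11111
Majority votes: 11101

11101


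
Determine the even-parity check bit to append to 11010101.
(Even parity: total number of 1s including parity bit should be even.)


Number of 1s in data: 5
Parity bit: 1

1


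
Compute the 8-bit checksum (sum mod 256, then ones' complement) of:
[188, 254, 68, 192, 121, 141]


Sum = 964 mod 256 = 196
Complement = 59

59


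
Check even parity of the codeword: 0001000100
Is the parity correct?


Number of 1s: 2

Yes, parity is correct (2 ones)


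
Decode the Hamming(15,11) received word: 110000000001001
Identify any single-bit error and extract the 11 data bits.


Syndrome = 0: no error detected

Data: 00000001001 (no errors)


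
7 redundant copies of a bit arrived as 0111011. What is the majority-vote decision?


Ones: 5 out of 7
Threshold: 4

1 (5/7 voted 1)


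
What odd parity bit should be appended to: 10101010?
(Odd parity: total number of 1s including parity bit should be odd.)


Number of 1s in data: 4
Parity bit: 1

1


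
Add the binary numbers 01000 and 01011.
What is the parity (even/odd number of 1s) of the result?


01000 = 8
01011 = 11
Sum = 19 = 10011
1s count = 3

odd parity (3 ones in 10011)


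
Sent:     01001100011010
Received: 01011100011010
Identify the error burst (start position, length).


XOR: 00010000000000

Burst at position 3, length 1


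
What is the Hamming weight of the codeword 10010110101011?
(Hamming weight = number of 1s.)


Counting 1s in 10010110101011

8


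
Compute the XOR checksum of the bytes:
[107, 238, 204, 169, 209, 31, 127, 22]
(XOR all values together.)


XOR chain: 107 ^ 238 ^ 204 ^ 169 ^ 209 ^ 31 ^ 127 ^ 22 = 71

71


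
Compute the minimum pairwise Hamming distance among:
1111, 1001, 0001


Comparing all pairs, minimum distance: 1
Can detect 0 errors, correct 0 errors

1


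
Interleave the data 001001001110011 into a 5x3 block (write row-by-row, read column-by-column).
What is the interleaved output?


Matrix:
  001
  001
  001
  110
  011
Read columns: 000100001111101

000100001111101


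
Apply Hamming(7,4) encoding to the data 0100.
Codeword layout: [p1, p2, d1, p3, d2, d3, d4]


Parity bits: p1=1, p2=0, p3=1

1001100


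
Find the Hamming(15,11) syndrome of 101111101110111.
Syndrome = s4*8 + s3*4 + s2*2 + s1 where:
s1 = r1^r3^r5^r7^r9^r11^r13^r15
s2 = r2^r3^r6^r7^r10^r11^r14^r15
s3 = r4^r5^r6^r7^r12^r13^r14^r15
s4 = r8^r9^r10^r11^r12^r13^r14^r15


s1=0, s2=1, s3=1, s4=0

Syndrome = 6 (error at position 6)


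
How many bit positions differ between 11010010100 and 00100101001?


XOR: 11110111101
Count of 1s: 9

9


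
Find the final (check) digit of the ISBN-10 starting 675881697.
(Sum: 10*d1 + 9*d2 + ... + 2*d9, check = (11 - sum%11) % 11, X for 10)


Weighted sum: 337
337 mod 11 = 7

Check digit: 4


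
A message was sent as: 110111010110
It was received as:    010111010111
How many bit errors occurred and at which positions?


XOR: 100000000001

2 error(s) at position(s): 0, 11


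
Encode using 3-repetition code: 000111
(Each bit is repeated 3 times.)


Each bit -> 3 copies

000000000111111111


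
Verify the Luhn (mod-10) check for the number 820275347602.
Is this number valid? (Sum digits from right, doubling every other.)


Luhn sum = 44
44 mod 10 = 4

Invalid (Luhn sum mod 10 = 4)


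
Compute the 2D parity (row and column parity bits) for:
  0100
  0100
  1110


Row parities: 111
Column parities: 1110

Row P: 111, Col P: 1110, Corner: 1


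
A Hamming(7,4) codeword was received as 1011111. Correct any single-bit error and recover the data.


Syndrome = 2: error at position 2

Data: 1111 (corrected bit 2)


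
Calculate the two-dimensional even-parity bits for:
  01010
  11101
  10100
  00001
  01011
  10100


Row parities: 000110
Column parities: 11101

Row P: 000110, Col P: 11101, Corner: 0


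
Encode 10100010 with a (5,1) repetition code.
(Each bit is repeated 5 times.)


Each bit -> 5 copies

1111100000111110000000000000001111100000


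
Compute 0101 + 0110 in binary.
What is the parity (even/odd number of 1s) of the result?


0101 = 5
0110 = 6
Sum = 11 = 1011
1s count = 3

odd parity (3 ones in 1011)


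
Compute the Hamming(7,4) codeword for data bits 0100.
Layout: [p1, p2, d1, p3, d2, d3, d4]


Parity bits: p1=1, p2=0, p3=1

1001100


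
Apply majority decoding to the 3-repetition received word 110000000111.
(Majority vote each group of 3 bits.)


Groups: 110, 000, 000, 111
Majority votes: 1001

1001


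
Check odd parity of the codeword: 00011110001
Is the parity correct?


Number of 1s: 5

Yes, parity is correct (5 ones)


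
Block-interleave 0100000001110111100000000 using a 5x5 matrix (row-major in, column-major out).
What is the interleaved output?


Matrix:
  01000
  00001
  11011
  11000
  00000
Read columns: 0011010110000000010001100

0011010110000000010001100


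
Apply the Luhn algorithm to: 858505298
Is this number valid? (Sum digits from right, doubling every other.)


Luhn sum = 38
38 mod 10 = 8

Invalid (Luhn sum mod 10 = 8)


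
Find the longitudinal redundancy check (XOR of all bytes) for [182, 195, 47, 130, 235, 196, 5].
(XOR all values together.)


XOR chain: 182 ^ 195 ^ 47 ^ 130 ^ 235 ^ 196 ^ 5 = 242

242


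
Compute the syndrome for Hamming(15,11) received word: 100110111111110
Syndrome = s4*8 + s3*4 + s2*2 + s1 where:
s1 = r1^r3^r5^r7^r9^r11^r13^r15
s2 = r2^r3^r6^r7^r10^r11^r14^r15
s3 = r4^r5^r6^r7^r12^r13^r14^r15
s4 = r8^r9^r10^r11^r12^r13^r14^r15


s1=0, s2=0, s3=0, s4=1

Syndrome = 8 (error at position 8)


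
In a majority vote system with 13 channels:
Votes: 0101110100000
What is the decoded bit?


Ones: 5 out of 13
Threshold: 7

0 (5/13 voted 1)


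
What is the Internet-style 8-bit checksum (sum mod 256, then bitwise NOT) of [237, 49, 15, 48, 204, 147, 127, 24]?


Sum = 851 mod 256 = 83
Complement = 172

172


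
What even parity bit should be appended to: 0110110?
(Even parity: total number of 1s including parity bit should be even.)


Number of 1s in data: 4
Parity bit: 0

0


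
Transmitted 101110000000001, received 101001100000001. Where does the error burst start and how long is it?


XOR: 000111100000000

Burst at position 3, length 4


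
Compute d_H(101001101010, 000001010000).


XOR: 101000111010
Count of 1s: 6

6


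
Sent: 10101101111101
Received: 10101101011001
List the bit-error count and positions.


XOR: 00000000100100

2 error(s) at position(s): 8, 11


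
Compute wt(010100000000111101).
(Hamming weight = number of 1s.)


Counting 1s in 010100000000111101

7


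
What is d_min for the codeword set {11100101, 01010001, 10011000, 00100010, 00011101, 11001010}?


Comparing all pairs, minimum distance: 3
Can detect 2 errors, correct 1 errors

3


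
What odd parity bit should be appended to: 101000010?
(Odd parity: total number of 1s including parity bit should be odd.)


Number of 1s in data: 3
Parity bit: 0

0


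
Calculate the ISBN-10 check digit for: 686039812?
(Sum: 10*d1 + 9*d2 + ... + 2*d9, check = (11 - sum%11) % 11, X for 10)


Weighted sum: 282
282 mod 11 = 7

Check digit: 4


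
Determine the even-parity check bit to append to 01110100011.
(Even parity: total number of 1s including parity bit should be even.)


Number of 1s in data: 6
Parity bit: 0

0


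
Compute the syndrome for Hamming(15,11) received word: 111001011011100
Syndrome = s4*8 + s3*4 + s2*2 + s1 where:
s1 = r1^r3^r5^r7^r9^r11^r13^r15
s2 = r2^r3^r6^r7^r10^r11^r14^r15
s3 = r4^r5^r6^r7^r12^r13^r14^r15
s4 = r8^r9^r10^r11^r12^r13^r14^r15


s1=1, s2=0, s3=1, s4=1

Syndrome = 13 (error at position 13)


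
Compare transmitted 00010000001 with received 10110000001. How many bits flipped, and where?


XOR: 10100000000

2 error(s) at position(s): 0, 2


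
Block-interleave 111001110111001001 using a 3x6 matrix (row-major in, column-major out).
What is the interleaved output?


Matrix:
  111001
  110111
  001001
Read columns: 110110101010010111

110110101010010111


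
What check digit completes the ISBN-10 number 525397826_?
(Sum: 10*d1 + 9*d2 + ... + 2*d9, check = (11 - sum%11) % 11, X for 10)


Weighted sum: 268
268 mod 11 = 4

Check digit: 7


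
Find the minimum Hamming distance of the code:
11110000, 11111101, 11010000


Comparing all pairs, minimum distance: 1
Can detect 0 errors, correct 0 errors

1


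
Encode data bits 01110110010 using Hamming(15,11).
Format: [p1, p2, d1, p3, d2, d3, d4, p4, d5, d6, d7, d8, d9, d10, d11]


Parity bits: p1=1, p2=1, p3=0, p4=1

110011110110010


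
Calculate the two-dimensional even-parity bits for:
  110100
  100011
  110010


Row parities: 111
Column parities: 100101

Row P: 111, Col P: 100101, Corner: 1


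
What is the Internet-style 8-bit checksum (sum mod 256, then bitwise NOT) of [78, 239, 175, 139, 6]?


Sum = 637 mod 256 = 125
Complement = 130

130


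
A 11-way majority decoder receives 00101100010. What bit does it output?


Ones: 4 out of 11
Threshold: 6

0 (4/11 voted 1)


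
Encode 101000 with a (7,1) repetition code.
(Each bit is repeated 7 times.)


Each bit -> 7 copies

111111100000001111111000000000000000000000


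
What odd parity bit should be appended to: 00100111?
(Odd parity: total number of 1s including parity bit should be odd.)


Number of 1s in data: 4
Parity bit: 1

1


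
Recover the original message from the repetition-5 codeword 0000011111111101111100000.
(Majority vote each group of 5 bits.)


Groups: 00000, 11111, 11110, 11111, 00000
Majority votes: 01110

01110


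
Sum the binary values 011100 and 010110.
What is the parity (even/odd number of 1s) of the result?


011100 = 28
010110 = 22
Sum = 50 = 110010
1s count = 3

odd parity (3 ones in 110010)


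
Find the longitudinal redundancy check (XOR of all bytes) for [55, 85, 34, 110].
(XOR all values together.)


XOR chain: 55 ^ 85 ^ 34 ^ 110 = 46

46


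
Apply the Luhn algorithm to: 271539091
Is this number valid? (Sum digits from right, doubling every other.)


Luhn sum = 31
31 mod 10 = 1

Invalid (Luhn sum mod 10 = 1)


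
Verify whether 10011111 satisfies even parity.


Number of 1s: 6

Yes, parity is correct (6 ones)


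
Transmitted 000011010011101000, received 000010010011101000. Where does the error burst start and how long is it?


XOR: 000001000000000000

Burst at position 5, length 1


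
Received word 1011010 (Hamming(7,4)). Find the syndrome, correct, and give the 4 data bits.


Syndrome = 0: no error detected

Data: 1010 (no errors)


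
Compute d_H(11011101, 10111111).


XOR: 01100010
Count of 1s: 3

3


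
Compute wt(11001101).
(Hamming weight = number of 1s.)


Counting 1s in 11001101

5


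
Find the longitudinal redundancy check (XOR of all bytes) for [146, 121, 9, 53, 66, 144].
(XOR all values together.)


XOR chain: 146 ^ 121 ^ 9 ^ 53 ^ 66 ^ 144 = 5

5


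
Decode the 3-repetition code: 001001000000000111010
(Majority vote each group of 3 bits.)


Groups: 001, 001, 000, 000, 000, 111, 010
Majority votes: 0000010

0000010


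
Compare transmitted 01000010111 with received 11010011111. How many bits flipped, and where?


XOR: 10010001000

3 error(s) at position(s): 0, 3, 7


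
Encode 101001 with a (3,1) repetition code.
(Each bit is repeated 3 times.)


Each bit -> 3 copies

111000111000000111


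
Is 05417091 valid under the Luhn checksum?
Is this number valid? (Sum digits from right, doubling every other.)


Luhn sum = 29
29 mod 10 = 9

Invalid (Luhn sum mod 10 = 9)


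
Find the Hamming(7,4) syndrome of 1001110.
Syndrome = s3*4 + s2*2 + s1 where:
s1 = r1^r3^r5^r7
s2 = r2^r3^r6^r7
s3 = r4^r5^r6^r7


s1=0, s2=1, s3=1

Syndrome = 6 (error at position 6)


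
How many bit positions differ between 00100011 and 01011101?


XOR: 01111110
Count of 1s: 6

6


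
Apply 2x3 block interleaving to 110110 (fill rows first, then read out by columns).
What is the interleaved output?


Matrix:
  110
  110
Read columns: 111100

111100


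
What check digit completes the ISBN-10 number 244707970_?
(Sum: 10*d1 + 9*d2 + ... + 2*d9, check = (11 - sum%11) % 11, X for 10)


Weighted sum: 229
229 mod 11 = 9

Check digit: 2


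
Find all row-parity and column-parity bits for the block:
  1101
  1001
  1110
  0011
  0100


Row parities: 10101
Column parities: 1101

Row P: 10101, Col P: 1101, Corner: 1


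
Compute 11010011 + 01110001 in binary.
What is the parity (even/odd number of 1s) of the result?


11010011 = 211
01110001 = 113
Sum = 324 = 101000100
1s count = 3

odd parity (3 ones in 101000100)


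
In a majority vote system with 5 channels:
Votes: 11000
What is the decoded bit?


Ones: 2 out of 5
Threshold: 3

0 (2/5 voted 1)


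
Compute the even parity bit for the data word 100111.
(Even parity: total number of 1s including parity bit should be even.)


Number of 1s in data: 4
Parity bit: 0

0


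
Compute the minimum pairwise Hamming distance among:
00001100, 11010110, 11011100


Comparing all pairs, minimum distance: 2
Can detect 1 errors, correct 0 errors

2


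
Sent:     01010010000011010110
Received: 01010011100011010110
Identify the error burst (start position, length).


XOR: 00000001100000000000

Burst at position 7, length 2


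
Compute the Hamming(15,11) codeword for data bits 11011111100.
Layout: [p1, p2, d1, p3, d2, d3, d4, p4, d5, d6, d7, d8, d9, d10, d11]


Parity bits: p1=0, p2=0, p3=0, p4=1

001010111111100


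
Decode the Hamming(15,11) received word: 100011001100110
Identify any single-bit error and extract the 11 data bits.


Syndrome = 2: error at position 2

Data: 01101100110 (corrected bit 2)


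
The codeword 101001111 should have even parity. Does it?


Number of 1s: 6

Yes, parity is correct (6 ones)


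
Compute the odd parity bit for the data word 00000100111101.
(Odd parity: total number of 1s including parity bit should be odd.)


Number of 1s in data: 6
Parity bit: 1

1


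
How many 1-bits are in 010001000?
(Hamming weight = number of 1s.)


Counting 1s in 010001000

2


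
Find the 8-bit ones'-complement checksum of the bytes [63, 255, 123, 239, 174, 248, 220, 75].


Sum = 1397 mod 256 = 117
Complement = 138

138


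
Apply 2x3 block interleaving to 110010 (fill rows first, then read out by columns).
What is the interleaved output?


Matrix:
  110
  010
Read columns: 101100

101100


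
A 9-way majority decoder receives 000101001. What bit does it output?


Ones: 3 out of 9
Threshold: 5

0 (3/9 voted 1)


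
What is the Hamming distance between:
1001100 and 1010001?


XOR: 0011101
Count of 1s: 4

4


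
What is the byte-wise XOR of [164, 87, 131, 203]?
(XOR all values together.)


XOR chain: 164 ^ 87 ^ 131 ^ 203 = 187

187


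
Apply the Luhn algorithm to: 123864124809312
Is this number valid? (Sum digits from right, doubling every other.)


Luhn sum = 61
61 mod 10 = 1

Invalid (Luhn sum mod 10 = 1)


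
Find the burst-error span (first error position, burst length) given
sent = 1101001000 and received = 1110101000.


XOR: 0011100000

Burst at position 2, length 3


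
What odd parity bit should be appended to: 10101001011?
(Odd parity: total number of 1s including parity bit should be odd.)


Number of 1s in data: 6
Parity bit: 1

1


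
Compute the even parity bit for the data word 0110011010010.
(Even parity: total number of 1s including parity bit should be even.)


Number of 1s in data: 6
Parity bit: 0

0


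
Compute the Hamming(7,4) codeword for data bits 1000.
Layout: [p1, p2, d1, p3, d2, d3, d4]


Parity bits: p1=1, p2=1, p3=0

1110000


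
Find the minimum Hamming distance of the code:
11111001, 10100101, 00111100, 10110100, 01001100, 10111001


Comparing all pairs, minimum distance: 1
Can detect 0 errors, correct 0 errors

1


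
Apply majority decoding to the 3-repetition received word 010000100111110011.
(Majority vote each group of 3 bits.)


Groups: 010, 000, 100, 111, 110, 011
Majority votes: 000111

000111


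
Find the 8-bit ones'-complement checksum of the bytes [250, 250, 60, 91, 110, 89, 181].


Sum = 1031 mod 256 = 7
Complement = 248

248


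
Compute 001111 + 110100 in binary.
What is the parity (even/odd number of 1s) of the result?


001111 = 15
110100 = 52
Sum = 67 = 1000011
1s count = 3

odd parity (3 ones in 1000011)


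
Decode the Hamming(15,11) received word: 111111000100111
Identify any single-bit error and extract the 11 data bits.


Syndrome = 1: error at position 1

Data: 11100100111 (corrected bit 1)


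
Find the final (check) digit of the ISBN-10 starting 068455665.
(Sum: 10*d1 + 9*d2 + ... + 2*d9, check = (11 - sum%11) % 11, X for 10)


Weighted sum: 253
253 mod 11 = 0

Check digit: 0


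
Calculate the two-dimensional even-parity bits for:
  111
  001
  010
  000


Row parities: 1110
Column parities: 100

Row P: 1110, Col P: 100, Corner: 1


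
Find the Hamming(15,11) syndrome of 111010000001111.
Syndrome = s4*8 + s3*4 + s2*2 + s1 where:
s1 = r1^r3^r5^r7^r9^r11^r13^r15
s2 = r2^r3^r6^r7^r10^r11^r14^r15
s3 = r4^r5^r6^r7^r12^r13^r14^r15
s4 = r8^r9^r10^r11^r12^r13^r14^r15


s1=1, s2=0, s3=1, s4=0

Syndrome = 5 (error at position 5)


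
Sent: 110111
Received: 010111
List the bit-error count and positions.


XOR: 100000

1 error(s) at position(s): 0


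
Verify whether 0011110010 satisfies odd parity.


Number of 1s: 5

Yes, parity is correct (5 ones)


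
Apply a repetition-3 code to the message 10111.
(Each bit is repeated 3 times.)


Each bit -> 3 copies

111000111111111


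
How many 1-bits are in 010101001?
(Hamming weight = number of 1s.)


Counting 1s in 010101001

4


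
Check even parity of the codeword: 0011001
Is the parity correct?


Number of 1s: 3

No, parity error (3 ones)


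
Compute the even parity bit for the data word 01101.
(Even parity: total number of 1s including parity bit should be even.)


Number of 1s in data: 3
Parity bit: 1

1


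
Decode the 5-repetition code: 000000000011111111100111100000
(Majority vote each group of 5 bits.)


Groups: 00000, 00000, 11111, 11110, 01111, 00000
Majority votes: 001110

001110


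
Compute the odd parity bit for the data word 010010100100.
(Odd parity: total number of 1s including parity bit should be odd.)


Number of 1s in data: 4
Parity bit: 1

1


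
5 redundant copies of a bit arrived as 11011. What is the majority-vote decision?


Ones: 4 out of 5
Threshold: 3

1 (4/5 voted 1)


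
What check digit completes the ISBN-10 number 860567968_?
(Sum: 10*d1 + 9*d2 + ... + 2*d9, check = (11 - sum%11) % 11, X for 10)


Weighted sum: 310
310 mod 11 = 2

Check digit: 9


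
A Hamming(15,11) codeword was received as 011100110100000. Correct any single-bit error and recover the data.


Syndrome = 0: no error detected

Data: 10010100000 (no errors)


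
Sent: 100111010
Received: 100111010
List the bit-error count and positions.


XOR: 000000000

0 errors (received matches sent)


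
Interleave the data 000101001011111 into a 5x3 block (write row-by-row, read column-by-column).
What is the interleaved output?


Matrix:
  000
  101
  001
  011
  111
Read columns: 010010001101111

010010001101111


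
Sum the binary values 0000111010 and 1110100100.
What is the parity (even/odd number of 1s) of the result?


0000111010 = 58
1110100100 = 932
Sum = 990 = 1111011110
1s count = 8

even parity (8 ones in 1111011110)


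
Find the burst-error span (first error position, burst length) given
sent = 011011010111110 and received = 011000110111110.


XOR: 000011100000000

Burst at position 4, length 3


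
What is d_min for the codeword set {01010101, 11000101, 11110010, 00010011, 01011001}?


Comparing all pairs, minimum distance: 2
Can detect 1 errors, correct 0 errors

2


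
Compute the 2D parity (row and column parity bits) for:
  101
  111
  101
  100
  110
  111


Row parities: 010101
Column parities: 010

Row P: 010101, Col P: 010, Corner: 1


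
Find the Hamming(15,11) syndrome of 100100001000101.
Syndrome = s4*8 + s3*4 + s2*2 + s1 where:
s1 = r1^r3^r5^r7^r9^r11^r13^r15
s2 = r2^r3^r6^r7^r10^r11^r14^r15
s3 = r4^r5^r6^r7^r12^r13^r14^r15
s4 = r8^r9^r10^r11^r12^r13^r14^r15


s1=0, s2=1, s3=1, s4=1

Syndrome = 14 (error at position 14)


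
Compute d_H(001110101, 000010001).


XOR: 001100100
Count of 1s: 3

3


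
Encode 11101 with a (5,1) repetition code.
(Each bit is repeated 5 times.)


Each bit -> 5 copies

1111111111111110000011111


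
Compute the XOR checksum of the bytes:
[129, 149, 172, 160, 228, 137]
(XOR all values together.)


XOR chain: 129 ^ 149 ^ 172 ^ 160 ^ 228 ^ 137 = 117

117


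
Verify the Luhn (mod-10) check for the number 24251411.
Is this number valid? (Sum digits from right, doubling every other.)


Luhn sum = 26
26 mod 10 = 6

Invalid (Luhn sum mod 10 = 6)


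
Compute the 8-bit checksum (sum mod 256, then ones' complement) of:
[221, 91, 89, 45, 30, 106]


Sum = 582 mod 256 = 70
Complement = 185

185


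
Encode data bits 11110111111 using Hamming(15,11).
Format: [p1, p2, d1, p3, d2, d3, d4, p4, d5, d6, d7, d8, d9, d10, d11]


Parity bits: p1=0, p2=1, p3=1, p4=0

011111100111111


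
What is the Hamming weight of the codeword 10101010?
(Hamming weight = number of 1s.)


Counting 1s in 10101010

4


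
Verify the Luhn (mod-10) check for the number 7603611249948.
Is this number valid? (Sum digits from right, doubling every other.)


Luhn sum = 67
67 mod 10 = 7

Invalid (Luhn sum mod 10 = 7)


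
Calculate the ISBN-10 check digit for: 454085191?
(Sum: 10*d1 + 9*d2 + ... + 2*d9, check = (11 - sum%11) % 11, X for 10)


Weighted sum: 223
223 mod 11 = 3

Check digit: 8


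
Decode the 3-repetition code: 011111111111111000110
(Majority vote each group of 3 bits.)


Groups: 011, 111, 111, 111, 111, 000, 110
Majority votes: 1111101

1111101


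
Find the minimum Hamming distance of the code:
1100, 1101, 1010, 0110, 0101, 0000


Comparing all pairs, minimum distance: 1
Can detect 0 errors, correct 0 errors

1


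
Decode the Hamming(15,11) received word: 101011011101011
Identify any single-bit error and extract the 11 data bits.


Syndrome = 7: error at position 7

Data: 11111101011 (corrected bit 7)


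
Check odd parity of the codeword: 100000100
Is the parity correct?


Number of 1s: 2

No, parity error (2 ones)


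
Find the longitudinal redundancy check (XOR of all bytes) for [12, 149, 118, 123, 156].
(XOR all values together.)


XOR chain: 12 ^ 149 ^ 118 ^ 123 ^ 156 = 8

8


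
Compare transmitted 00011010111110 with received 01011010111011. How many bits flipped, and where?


XOR: 01000000000101

3 error(s) at position(s): 1, 11, 13


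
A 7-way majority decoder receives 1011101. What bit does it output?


Ones: 5 out of 7
Threshold: 4

1 (5/7 voted 1)


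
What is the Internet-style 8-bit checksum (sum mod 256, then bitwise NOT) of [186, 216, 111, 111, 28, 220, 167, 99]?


Sum = 1138 mod 256 = 114
Complement = 141

141


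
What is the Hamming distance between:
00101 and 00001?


XOR: 00100
Count of 1s: 1

1


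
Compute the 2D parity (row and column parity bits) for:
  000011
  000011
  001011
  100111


Row parities: 0010
Column parities: 101100

Row P: 0010, Col P: 101100, Corner: 1


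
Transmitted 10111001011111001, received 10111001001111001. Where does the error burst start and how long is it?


XOR: 00000000010000000

Burst at position 9, length 1


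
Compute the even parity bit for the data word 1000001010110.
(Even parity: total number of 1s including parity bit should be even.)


Number of 1s in data: 5
Parity bit: 1

1


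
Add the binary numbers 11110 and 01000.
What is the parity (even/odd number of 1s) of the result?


11110 = 30
01000 = 8
Sum = 38 = 100110
1s count = 3

odd parity (3 ones in 100110)


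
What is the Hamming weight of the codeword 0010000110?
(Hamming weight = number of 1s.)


Counting 1s in 0010000110

3


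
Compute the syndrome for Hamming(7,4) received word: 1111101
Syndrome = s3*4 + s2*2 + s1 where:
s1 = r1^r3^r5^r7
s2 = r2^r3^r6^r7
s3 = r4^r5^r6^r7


s1=0, s2=1, s3=1

Syndrome = 6 (error at position 6)


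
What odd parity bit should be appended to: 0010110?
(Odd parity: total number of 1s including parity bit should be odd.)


Number of 1s in data: 3
Parity bit: 0

0


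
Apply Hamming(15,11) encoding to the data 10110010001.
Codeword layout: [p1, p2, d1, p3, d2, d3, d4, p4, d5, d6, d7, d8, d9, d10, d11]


Parity bits: p1=0, p2=1, p3=1, p4=0

011101100010001


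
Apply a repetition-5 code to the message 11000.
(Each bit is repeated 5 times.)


Each bit -> 5 copies

1111111111000000000000000


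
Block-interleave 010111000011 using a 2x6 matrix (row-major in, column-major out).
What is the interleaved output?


Matrix:
  010111
  000011
Read columns: 001000101111

001000101111


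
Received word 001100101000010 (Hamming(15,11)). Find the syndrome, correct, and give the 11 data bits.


Syndrome = 7: error at position 7

Data: 10001000010 (corrected bit 7)


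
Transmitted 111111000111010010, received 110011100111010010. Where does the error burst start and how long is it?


XOR: 001100100000000000

Burst at position 2, length 5


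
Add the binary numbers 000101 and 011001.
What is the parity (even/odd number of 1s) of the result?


000101 = 5
011001 = 25
Sum = 30 = 11110
1s count = 4

even parity (4 ones in 11110)


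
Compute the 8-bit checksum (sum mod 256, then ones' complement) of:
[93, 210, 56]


Sum = 359 mod 256 = 103
Complement = 152

152


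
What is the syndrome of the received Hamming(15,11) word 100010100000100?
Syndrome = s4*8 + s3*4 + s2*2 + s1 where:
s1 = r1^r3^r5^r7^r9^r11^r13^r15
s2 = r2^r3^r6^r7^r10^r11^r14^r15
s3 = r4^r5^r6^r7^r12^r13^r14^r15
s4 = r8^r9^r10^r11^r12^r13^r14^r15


s1=0, s2=1, s3=1, s4=1

Syndrome = 14 (error at position 14)


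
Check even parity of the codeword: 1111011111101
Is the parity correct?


Number of 1s: 11

No, parity error (11 ones)


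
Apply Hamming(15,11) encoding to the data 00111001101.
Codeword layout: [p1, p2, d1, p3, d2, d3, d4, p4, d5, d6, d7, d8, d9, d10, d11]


Parity bits: p1=0, p2=1, p3=1, p4=0

010101101001101


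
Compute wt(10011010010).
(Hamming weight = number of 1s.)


Counting 1s in 10011010010

5


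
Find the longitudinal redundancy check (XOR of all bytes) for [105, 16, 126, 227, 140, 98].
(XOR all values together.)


XOR chain: 105 ^ 16 ^ 126 ^ 227 ^ 140 ^ 98 = 10

10


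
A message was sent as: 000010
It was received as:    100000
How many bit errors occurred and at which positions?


XOR: 100010

2 error(s) at position(s): 0, 4


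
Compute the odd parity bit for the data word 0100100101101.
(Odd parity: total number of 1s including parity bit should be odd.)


Number of 1s in data: 6
Parity bit: 1

1


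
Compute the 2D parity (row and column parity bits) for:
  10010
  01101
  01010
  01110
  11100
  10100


Row parities: 010110
Column parities: 10011

Row P: 010110, Col P: 10011, Corner: 1


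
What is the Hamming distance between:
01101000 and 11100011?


XOR: 10001011
Count of 1s: 4

4


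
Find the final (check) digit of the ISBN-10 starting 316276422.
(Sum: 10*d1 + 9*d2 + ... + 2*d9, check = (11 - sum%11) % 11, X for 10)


Weighted sum: 199
199 mod 11 = 1

Check digit: X


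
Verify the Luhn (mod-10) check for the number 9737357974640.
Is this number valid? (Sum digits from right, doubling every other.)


Luhn sum = 71
71 mod 10 = 1

Invalid (Luhn sum mod 10 = 1)


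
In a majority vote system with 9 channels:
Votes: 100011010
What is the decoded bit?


Ones: 4 out of 9
Threshold: 5

0 (4/9 voted 1)


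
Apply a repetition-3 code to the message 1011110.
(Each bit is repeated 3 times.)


Each bit -> 3 copies

111000111111111111000


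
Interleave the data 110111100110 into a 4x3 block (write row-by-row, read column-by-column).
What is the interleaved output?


Matrix:
  110
  111
  100
  110
Read columns: 111111010100

111111010100


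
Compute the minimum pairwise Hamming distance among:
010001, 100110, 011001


Comparing all pairs, minimum distance: 1
Can detect 0 errors, correct 0 errors

1


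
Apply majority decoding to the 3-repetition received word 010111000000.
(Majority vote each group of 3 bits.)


Groups: 010, 111, 000, 000
Majority votes: 0100

0100


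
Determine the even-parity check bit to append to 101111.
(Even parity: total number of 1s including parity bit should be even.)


Number of 1s in data: 5
Parity bit: 1

1


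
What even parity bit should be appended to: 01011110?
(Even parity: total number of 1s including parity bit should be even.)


Number of 1s in data: 5
Parity bit: 1

1


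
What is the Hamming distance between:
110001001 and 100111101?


XOR: 010110100
Count of 1s: 4

4


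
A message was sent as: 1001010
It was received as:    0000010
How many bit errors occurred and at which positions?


XOR: 1001000

2 error(s) at position(s): 0, 3


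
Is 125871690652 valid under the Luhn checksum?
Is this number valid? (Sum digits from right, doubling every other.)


Luhn sum = 40
40 mod 10 = 0

Valid (Luhn sum mod 10 = 0)


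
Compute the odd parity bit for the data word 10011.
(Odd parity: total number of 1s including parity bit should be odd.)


Number of 1s in data: 3
Parity bit: 0

0


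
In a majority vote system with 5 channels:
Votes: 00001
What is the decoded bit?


Ones: 1 out of 5
Threshold: 3

0 (1/5 voted 1)


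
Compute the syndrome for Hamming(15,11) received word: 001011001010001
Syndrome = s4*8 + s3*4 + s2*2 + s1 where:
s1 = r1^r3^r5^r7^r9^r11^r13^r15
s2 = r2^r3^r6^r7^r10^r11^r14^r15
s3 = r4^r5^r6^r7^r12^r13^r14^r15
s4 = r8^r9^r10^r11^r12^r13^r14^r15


s1=1, s2=0, s3=1, s4=1

Syndrome = 13 (error at position 13)


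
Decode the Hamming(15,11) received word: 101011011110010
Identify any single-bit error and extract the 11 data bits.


Syndrome = 15: error at position 15

Data: 11101110011 (corrected bit 15)


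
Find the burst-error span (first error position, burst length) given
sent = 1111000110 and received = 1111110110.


XOR: 0000110000

Burst at position 4, length 2


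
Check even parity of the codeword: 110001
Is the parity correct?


Number of 1s: 3

No, parity error (3 ones)


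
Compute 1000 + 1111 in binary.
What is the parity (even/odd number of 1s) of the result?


1000 = 8
1111 = 15
Sum = 23 = 10111
1s count = 4

even parity (4 ones in 10111)


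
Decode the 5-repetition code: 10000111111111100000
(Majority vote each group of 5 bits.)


Groups: 10000, 11111, 11111, 00000
Majority votes: 0110

0110


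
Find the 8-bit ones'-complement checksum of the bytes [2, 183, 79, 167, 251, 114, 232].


Sum = 1028 mod 256 = 4
Complement = 251

251


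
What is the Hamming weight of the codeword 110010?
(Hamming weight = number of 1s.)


Counting 1s in 110010

3


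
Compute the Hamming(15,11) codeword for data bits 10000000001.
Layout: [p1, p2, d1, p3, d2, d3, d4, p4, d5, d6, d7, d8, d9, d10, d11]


Parity bits: p1=0, p2=0, p3=1, p4=1

001100010000001


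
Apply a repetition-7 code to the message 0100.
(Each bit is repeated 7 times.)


Each bit -> 7 copies

0000000111111100000000000000


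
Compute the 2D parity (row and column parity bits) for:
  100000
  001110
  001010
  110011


Row parities: 1100
Column parities: 010111

Row P: 1100, Col P: 010111, Corner: 0


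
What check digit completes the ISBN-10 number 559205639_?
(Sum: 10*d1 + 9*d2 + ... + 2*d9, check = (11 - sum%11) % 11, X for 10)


Weighted sum: 257
257 mod 11 = 4

Check digit: 7


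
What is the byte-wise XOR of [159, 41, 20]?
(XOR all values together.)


XOR chain: 159 ^ 41 ^ 20 = 162

162


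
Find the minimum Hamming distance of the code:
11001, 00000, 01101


Comparing all pairs, minimum distance: 2
Can detect 1 errors, correct 0 errors

2


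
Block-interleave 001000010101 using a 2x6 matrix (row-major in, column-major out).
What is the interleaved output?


Matrix:
  001000
  010101
Read columns: 000110010001

000110010001


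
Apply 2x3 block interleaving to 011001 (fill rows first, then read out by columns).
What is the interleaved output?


Matrix:
  011
  001
Read columns: 001011

001011


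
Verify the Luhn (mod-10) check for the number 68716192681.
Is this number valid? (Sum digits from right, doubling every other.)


Luhn sum = 57
57 mod 10 = 7

Invalid (Luhn sum mod 10 = 7)


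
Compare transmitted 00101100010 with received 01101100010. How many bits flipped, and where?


XOR: 01000000000

1 error(s) at position(s): 1


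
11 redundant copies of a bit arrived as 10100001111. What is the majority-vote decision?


Ones: 6 out of 11
Threshold: 6

1 (6/11 voted 1)


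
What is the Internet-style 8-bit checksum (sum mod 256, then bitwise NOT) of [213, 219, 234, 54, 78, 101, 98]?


Sum = 997 mod 256 = 229
Complement = 26

26


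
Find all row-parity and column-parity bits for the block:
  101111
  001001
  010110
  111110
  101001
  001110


Row parities: 101111
Column parities: 101001

Row P: 101111, Col P: 101001, Corner: 1


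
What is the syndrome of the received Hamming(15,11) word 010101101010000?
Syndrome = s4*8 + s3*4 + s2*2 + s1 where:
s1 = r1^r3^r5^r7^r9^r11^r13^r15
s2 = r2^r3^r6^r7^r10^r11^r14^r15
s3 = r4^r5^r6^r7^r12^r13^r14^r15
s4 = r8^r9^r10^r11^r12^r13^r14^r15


s1=1, s2=0, s3=1, s4=0

Syndrome = 5 (error at position 5)


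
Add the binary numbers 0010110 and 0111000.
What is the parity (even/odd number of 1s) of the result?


0010110 = 22
0111000 = 56
Sum = 78 = 1001110
1s count = 4

even parity (4 ones in 1001110)


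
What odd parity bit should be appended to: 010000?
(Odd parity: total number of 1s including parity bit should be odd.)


Number of 1s in data: 1
Parity bit: 0

0


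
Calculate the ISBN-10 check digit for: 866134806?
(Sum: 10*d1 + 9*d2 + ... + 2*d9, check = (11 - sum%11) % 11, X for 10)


Weighted sum: 271
271 mod 11 = 7

Check digit: 4


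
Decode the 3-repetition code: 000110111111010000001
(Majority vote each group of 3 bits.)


Groups: 000, 110, 111, 111, 010, 000, 001
Majority votes: 0111000

0111000
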